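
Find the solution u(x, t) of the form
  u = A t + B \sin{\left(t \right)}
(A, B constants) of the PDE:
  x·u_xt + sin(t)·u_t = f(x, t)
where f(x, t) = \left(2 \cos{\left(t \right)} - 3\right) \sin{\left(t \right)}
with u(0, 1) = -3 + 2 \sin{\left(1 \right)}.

Substitute the ansatz u = A t + B \sin{\left(t \right)} into the left-hand side.
Derivatives of the ansatz:
  u_xt = 0
  u_t = A + B \cos{\left(t \right)}
Term by term:
  x·u_xt = 0
  sin(t)·u_t = A \sin{\left(t \right)} + B \sin{\left(t \right)} \cos{\left(t \right)}
So the left-hand side equals
  A \sin{\left(t \right)} + B \sin{\left(t \right)} \cos{\left(t \right)}
This must equal f(x, t) identically; expanded, f = 2 \sin{\left(t \right)} \cos{\left(t \right)} - 3 \sin{\left(t \right)}.
Matching coefficients of the independent functions:
  [\sin{\left(t \right)} \cos{\left(t \right)}]:  B = 2
  [\sin{\left(t \right)}]:  A = -3
Solving: A = -3, B = 2.
Check against the point condition:
  u(0, 1) = -3 + 2 \sin{\left(1 \right)}  ⟹  A + B \sin{\left(1 \right)} = -3 + 2 \sin{\left(1 \right)}  ✓
Hence u(x, t) = - 3 t + 2 \sin{\left(t \right)}.

Answer: u(x, t) = - 3 t + 2 \sin{\left(t \right)}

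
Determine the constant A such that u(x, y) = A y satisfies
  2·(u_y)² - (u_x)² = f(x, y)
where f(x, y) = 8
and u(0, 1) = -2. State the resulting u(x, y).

Substitute the ansatz u = A y into the left-hand side.
Derivatives of the ansatz:
  u_y = A
  u_x = 0
Term by term:
  2·(u_y)² = 2 A^{2}
  -(u_x)² = 0
So the left-hand side equals
  2 A^{2}
This must equal f(x, y) = 8 identically.
Matching coefficients of the independent functions:
  [constant term]:  2 A^{2} = 8
These equations allow (A) = (-2) or (2).
Impose the point condition(s):
  u(0, 1) = -2  ⟹  A = -2
Only A = -2 satisfies everything.
Hence u(x, y) = - 2 y.

Answer: u(x, y) = - 2 y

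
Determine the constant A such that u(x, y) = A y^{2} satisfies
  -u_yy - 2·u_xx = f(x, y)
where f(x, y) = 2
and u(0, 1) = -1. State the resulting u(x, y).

Substitute the ansatz u = A y^{2} into the left-hand side.
Derivatives of the ansatz:
  u_yy = 2 A
  u_xx = 0
Term by term:
  -u_yy = - 2 A
  -2·u_xx = 0
So the left-hand side equals
  - 2 A
This must equal f(x, y) = 2 identically.
Matching coefficients of the independent functions:
  [constant term]:  - 2 A = 2
Solving: A = -1.
Check against the point condition:
  u(0, 1) = -1  ⟹  A = -1  ✓
Hence u(x, y) = - y^{2}.

Answer: u(x, y) = - y^{2}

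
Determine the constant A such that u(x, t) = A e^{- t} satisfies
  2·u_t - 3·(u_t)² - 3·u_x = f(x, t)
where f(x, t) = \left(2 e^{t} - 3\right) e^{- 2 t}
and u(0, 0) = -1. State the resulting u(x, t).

Answer: u(x, t) = - e^{- t}

Derivation:
Substitute the ansatz u = A e^{- t} into the left-hand side.
Derivatives of the ansatz:
  u_t = - A e^{- t}
  u_x = 0
Term by term:
  2·u_t = - 2 A e^{- t}
  -3·(u_t)² = - 3 A^{2} e^{- 2 t}
  -3·u_x = 0
So the left-hand side equals
  - 3 A^{2} e^{- 2 t} - 2 A e^{- t}
This must equal f(x, t) identically; expanded, f = 2 e^{- t} - 3 e^{- 2 t}.
Matching coefficients of the independent functions:
  [e^{- 2 t}]:  - 3 A^{2} = -3
  [e^{- t}]:  - 2 A = 2
Solving: A = -1.
Check against the point condition:
  u(0, 0) = -1  ⟹  A = -1  ✓
Hence u(x, t) = - e^{- t}.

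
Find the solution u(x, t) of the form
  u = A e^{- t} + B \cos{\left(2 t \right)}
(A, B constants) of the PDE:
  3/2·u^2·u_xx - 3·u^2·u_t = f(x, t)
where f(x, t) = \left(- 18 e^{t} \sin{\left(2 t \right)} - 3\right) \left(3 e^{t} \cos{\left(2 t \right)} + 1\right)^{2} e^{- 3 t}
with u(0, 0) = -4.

Substitute the ansatz u = A e^{- t} + B \cos{\left(2 t \right)} into the left-hand side.
Derivatives of the ansatz:
  u_xx = 0
  u_t = - A e^{- t} - 2 B \sin{\left(2 t \right)}
Term by term:
  3/2·u^2·u_xx = 0
  -3·u^2·u_t = 3 A^{3} e^{- 3 t} + 6 A^{2} B e^{- 2 t} \sin{\left(2 t \right)} + 6 A^{2} B e^{- 2 t} \cos{\left(2 t \right)} + 12 A B^{2} e^{- t} \sin{\left(2 t \right)} \cos{\left(2 t \right)} + 3 A B^{2} e^{- t} \cos^{2}{\left(2 t \right)} + 6 B^{3} \sin{\left(2 t \right)} \cos^{2}{\left(2 t \right)}
So the left-hand side equals
  3 A^{3} e^{- 3 t} + 6 A^{2} B e^{- 2 t} \sin{\left(2 t \right)} + 6 A^{2} B e^{- 2 t} \cos{\left(2 t \right)} + 12 A B^{2} e^{- t} \sin{\left(2 t \right)} \cos{\left(2 t \right)} + 3 A B^{2} e^{- t} \cos^{2}{\left(2 t \right)} + 6 B^{3} \sin{\left(2 t \right)} \cos^{2}{\left(2 t \right)}
This must equal f(x, t) identically; expanded, f = - 162 \sin{\left(2 t \right)} \cos^{2}{\left(2 t \right)} - 108 e^{- t} \sin{\left(2 t \right)} \cos{\left(2 t \right)} - 27 e^{- t} \cos^{2}{\left(2 t \right)} - 18 e^{- 2 t} \sin{\left(2 t \right)} - 18 e^{- 2 t} \cos{\left(2 t \right)} - 3 e^{- 3 t}.
Matching coefficients of the independent functions:
  [e^{- 2 t} \sin{\left(2 t \right)}, e^{- 2 t} \cos{\left(2 t \right)}]:  6 A^{2} B = -18
  [e^{- t} \cos^{2}{\left(2 t \right)}]:  3 A B^{2} = -27
  [\sin{\left(2 t \right)} \cos^{2}{\left(2 t \right)}]:  6 B^{3} = -162
  [e^{- t} \sin{\left(2 t \right)} \cos{\left(2 t \right)}]:  12 A B^{2} = -108
  [e^{- 3 t}]:  3 A^{3} = -3
Solving: A = -1, B = -3.
Check against the point condition:
  u(0, 0) = -4  ⟹  A + B = -4  ✓
Hence u(x, t) = - 3 \cos{\left(2 t \right)} - e^{- t}.

Answer: u(x, t) = - 3 \cos{\left(2 t \right)} - e^{- t}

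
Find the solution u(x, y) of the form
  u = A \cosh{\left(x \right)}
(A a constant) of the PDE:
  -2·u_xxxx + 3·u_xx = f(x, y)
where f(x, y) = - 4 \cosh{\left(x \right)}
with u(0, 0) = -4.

Substitute the ansatz u = A \cosh{\left(x \right)} into the left-hand side.
Derivatives of the ansatz:
  u_xxxx = A \cosh{\left(x \right)}
  u_xx = A \cosh{\left(x \right)}
Term by term:
  -2·u_xxxx = - 2 A \cosh{\left(x \right)}
  3·u_xx = 3 A \cosh{\left(x \right)}
So the left-hand side equals
  A \cosh{\left(x \right)}
This must equal f(x, y) = - 4 \cosh{\left(x \right)} identically.
Matching coefficients of the independent functions:
  [\cosh{\left(x \right)}]:  A = -4
Solving: A = -4.
Check against the point condition:
  u(0, 0) = -4  ⟹  A = -4  ✓
Hence u(x, y) = - 4 \cosh{\left(x \right)}.

Answer: u(x, y) = - 4 \cosh{\left(x \right)}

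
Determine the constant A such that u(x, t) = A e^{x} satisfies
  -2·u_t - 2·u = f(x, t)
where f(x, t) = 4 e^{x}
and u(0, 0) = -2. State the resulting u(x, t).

Answer: u(x, t) = - 2 e^{x}

Derivation:
Substitute the ansatz u = A e^{x} into the left-hand side.
Derivatives of the ansatz:
  u_t = 0
Term by term:
  -2·u_t = 0
  -2·u = - 2 A e^{x}
So the left-hand side equals
  - 2 A e^{x}
This must equal f(x, t) = 4 e^{x} identically.
Matching coefficients of the independent functions:
  [e^{x}]:  - 2 A = 4
Solving: A = -2.
Check against the point condition:
  u(0, 0) = -2  ⟹  A = -2  ✓
Hence u(x, t) = - 2 e^{x}.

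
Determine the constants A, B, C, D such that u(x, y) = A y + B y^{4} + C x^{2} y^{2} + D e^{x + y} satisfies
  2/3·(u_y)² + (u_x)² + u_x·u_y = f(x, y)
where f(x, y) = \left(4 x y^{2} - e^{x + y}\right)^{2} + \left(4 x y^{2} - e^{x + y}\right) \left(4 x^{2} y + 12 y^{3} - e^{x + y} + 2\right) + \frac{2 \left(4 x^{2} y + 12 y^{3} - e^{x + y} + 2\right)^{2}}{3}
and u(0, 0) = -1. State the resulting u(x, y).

Substitute the ansatz u = A y + B y^{4} + C x^{2} y^{2} + D e^{x + y} into the left-hand side.
Derivatives of the ansatz:
  u_y = A + 4 B y^{3} + 2 C x^{2} y + D e^{x} e^{y}
  u_x = 2 C x y^{2} + D e^{x} e^{y}
Term by term:
  2/3·(u_y)² = \frac{2 A^{2}}{3} + \frac{16 A B y^{3}}{3} + \frac{8 A C x^{2} y}{3} + \frac{4 A D e^{x} e^{y}}{3} + \frac{32 B^{2} y^{6}}{3} + \frac{32 B C x^{2} y^{4}}{3} + \frac{16 B D y^{3} e^{x} e^{y}}{3} + \frac{8 C^{2} x^{4} y^{2}}{3} + \frac{8 C D x^{2} y e^{x} e^{y}}{3} + \frac{2 D^{2} e^{2 x} e^{2 y}}{3}
  (u_x)² = 4 C^{2} x^{2} y^{4} + 4 C D x y^{2} e^{x} e^{y} + D^{2} e^{2 x} e^{2 y}
  u_x·u_y = 2 A C x y^{2} + A D e^{x} e^{y} + 8 B C x y^{5} + 4 B D y^{3} e^{x} e^{y} + 4 C^{2} x^{3} y^{3} + 2 C D x^{2} y e^{x} e^{y} + 2 C D x y^{2} e^{x} e^{y} + D^{2} e^{2 x} e^{2 y}
So the left-hand side equals
  \frac{2 A^{2}}{3} + \frac{16 A B y^{3}}{3} + \frac{8 A C x^{2} y}{3} + 2 A C x y^{2} + \frac{7 A D e^{x} e^{y}}{3} + \frac{32 B^{2} y^{6}}{3} + \frac{32 B C x^{2} y^{4}}{3} + 8 B C x y^{5} + \frac{28 B D y^{3} e^{x} e^{y}}{3} + \frac{8 C^{2} x^{4} y^{2}}{3} + 4 C^{2} x^{3} y^{3} + 4 C^{2} x^{2} y^{4} + \frac{14 C D x^{2} y e^{x} e^{y}}{3} + 6 C D x y^{2} e^{x} e^{y} + \frac{8 D^{2} e^{2 x} e^{2 y}}{3}
This must equal f(x, y) identically; expanded, f = \frac{32 x^{4} y^{2}}{3} + 16 x^{3} y^{3} + 80 x^{2} y^{4} - \frac{28 x^{2} y e^{x} e^{y}}{3} + \frac{32 x^{2} y}{3} + 48 x y^{5} - 12 x y^{2} e^{x} e^{y} + 8 x y^{2} + 96 y^{6} - 28 y^{3} e^{x} e^{y} + 32 y^{3} + \frac{8 e^{2 x} e^{2 y}}{3} - \frac{14 e^{x} e^{y}}{3} + \frac{8}{3}.
Matching coefficients of the independent functions:
  [constant term]:  \frac{2 A^{2}}{3} = \frac{8}{3}
  [y^{3}]:  \frac{16 A B}{3} = 32
  [y^{6}]:  \frac{32 B^{2}}{3} = 96
  [x y^{2}]:  2 A C = 8
  [x y^{5}]:  8 B C = 48
  [x^{2} y]:  \frac{8 A C}{3} = \frac{32}{3}
  [x^{2} y^{4}]:  \frac{32 B C}{3} + 4 C^{2} = 80
  [x^{3} y^{3}]:  4 C^{2} = 16
  [x^{4} y^{2}]:  \frac{8 C^{2}}{3} = \frac{32}{3}
  [e^{x} e^{y}]:  \frac{7 A D}{3} = - \frac{14}{3}
  [e^{2 x} e^{2 y}]:  \frac{8 D^{2}}{3} = \frac{8}{3}
  [y^{3} e^{x} e^{y}]:  \frac{28 B D}{3} = -28
  [x y^{2} e^{x} e^{y}]:  6 C D = -12
  [x^{2} y e^{x} e^{y}]:  \frac{14 C D}{3} = - \frac{28}{3}
These equations allow (A, B, C, D) = (-2, -3, -2, 1) or (2, 3, 2, -1).
Impose the point condition(s):
  u(0, 0) = -1  ⟹  D = -1
Only A = 2, B = 3, C = 2, D = -1 satisfies everything.
Hence u(x, y) = 2 x^{2} y^{2} + 3 y^{4} + 2 y - e^{x + y}.

Answer: u(x, y) = 2 x^{2} y^{2} + 3 y^{4} + 2 y - e^{x + y}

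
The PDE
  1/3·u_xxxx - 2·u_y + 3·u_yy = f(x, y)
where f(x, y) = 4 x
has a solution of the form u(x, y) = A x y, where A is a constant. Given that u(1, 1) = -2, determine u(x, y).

Answer: u(x, y) = - 2 x y

Derivation:
Substitute the ansatz u = A x y into the left-hand side.
Derivatives of the ansatz:
  u_xxxx = 0
  u_y = A x
  u_yy = 0
Term by term:
  1/3·u_xxxx = 0
  -2·u_y = - 2 A x
  3·u_yy = 0
So the left-hand side equals
  - 2 A x
This must equal f(x, y) = 4 x identically.
Matching coefficients of the independent functions:
  [x]:  - 2 A = 4
Solving: A = -2.
Check against the point condition:
  u(1, 1) = -2  ⟹  A = -2  ✓
Hence u(x, y) = - 2 x y.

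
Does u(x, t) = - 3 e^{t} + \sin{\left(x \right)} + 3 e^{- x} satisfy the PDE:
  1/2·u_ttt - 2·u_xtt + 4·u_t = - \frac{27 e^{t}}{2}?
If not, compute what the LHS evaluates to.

Evaluate each term of the left-hand side for u = - 3 e^{t} + \sin{\left(x \right)} + 3 e^{- x}.
Derivatives:
  u_ttt = - 3 e^{t}
  u_xtt = 0
  u_t = - 3 e^{t}
Terms:
  1/2·u_ttt = - \frac{3 e^{t}}{2}
  -2·u_xtt = 0
  4·u_t = - 12 e^{t}
Sum: LHS = - \frac{27 e^{t}}{2}
This is exactly the given right-hand side, so u is a solution.

Answer: Yes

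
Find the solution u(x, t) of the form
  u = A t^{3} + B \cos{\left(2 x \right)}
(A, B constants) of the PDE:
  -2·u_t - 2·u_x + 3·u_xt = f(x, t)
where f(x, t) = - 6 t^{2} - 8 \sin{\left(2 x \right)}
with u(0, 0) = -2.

Substitute the ansatz u = A t^{3} + B \cos{\left(2 x \right)} into the left-hand side.
Derivatives of the ansatz:
  u_t = 3 A t^{2}
  u_x = - 2 B \sin{\left(2 x \right)}
  u_xt = 0
Term by term:
  -2·u_t = - 6 A t^{2}
  -2·u_x = 4 B \sin{\left(2 x \right)}
  3·u_xt = 0
So the left-hand side equals
  - 6 A t^{2} + 4 B \sin{\left(2 x \right)}
This must equal f(x, t) = - 6 t^{2} - 8 \sin{\left(2 x \right)} identically.
Matching coefficients of the independent functions:
  [t^{2}]:  - 6 A = -6
  [\sin{\left(2 x \right)}]:  4 B = -8
Solving: A = 1, B = -2.
Check against the point condition:
  u(0, 0) = -2  ⟹  B = -2  ✓
Hence u(x, t) = t^{3} - 2 \cos{\left(2 x \right)}.

Answer: u(x, t) = t^{3} - 2 \cos{\left(2 x \right)}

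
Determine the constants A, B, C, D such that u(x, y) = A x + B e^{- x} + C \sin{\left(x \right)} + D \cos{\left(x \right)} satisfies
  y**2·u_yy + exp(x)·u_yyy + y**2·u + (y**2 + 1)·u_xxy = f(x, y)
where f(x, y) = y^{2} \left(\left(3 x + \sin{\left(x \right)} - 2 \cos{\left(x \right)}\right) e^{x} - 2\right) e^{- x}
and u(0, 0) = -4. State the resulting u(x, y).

Substitute the ansatz u = A x + B e^{- x} + C \sin{\left(x \right)} + D \cos{\left(x \right)} into the left-hand side.
Derivatives of the ansatz:
  u_yy = 0
  u_yyy = 0
  u_xxy = 0
Term by term:
  y**2·u_yy = 0
  exp(x)·u_yyy = 0
  y**2·u = A x y^{2} + B y^{2} e^{- x} + C y^{2} \sin{\left(x \right)} + D y^{2} \cos{\left(x \right)}
  (y**2 + 1)·u_xxy = 0
So the left-hand side equals
  A x y^{2} + B y^{2} e^{- x} + C y^{2} \sin{\left(x \right)} + D y^{2} \cos{\left(x \right)}
This must equal f(x, y) identically; expanded, f = 3 x y^{2} + y^{2} \sin{\left(x \right)} - 2 y^{2} \cos{\left(x \right)} - 2 y^{2} e^{- x}.
Matching coefficients of the independent functions:
  [x y^{2}]:  A = 3
  [y^{2} e^{- x}]:  B = -2
  [y^{2} \sin{\left(x \right)}]:  C = 1
  [y^{2} \cos{\left(x \right)}]:  D = -2
Solving: A = 3, B = -2, C = 1, D = -2.
Check against the point condition:
  u(0, 0) = -4  ⟹  B + D = -4  ✓
Hence u(x, y) = 3 x + \sin{\left(x \right)} - 2 \cos{\left(x \right)} - 2 e^{- x}.

Answer: u(x, y) = 3 x + \sin{\left(x \right)} - 2 \cos{\left(x \right)} - 2 e^{- x}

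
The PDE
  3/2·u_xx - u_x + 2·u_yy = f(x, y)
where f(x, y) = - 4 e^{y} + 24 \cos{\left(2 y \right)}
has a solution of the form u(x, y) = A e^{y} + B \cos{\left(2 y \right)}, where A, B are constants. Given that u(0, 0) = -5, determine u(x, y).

Answer: u(x, y) = - 2 e^{y} - 3 \cos{\left(2 y \right)}

Derivation:
Substitute the ansatz u = A e^{y} + B \cos{\left(2 y \right)} into the left-hand side.
Derivatives of the ansatz:
  u_xx = 0
  u_x = 0
  u_yy = A e^{y} - 4 B \cos{\left(2 y \right)}
Term by term:
  3/2·u_xx = 0
  -u_x = 0
  2·u_yy = 2 A e^{y} - 8 B \cos{\left(2 y \right)}
So the left-hand side equals
  2 A e^{y} - 8 B \cos{\left(2 y \right)}
This must equal f(x, y) = - 4 e^{y} + 24 \cos{\left(2 y \right)} identically.
Matching coefficients of the independent functions:
  [e^{y}]:  2 A = -4
  [\cos{\left(2 y \right)}]:  - 8 B = 24
Solving: A = -2, B = -3.
Check against the point condition:
  u(0, 0) = -5  ⟹  A + B = -5  ✓
Hence u(x, y) = - 2 e^{y} - 3 \cos{\left(2 y \right)}.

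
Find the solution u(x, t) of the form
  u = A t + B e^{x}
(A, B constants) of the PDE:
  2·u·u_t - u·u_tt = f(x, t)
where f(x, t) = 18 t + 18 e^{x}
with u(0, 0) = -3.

Answer: u(x, t) = - 3 t - 3 e^{x}

Derivation:
Substitute the ansatz u = A t + B e^{x} into the left-hand side.
Derivatives of the ansatz:
  u_t = A
  u_tt = 0
Term by term:
  2·u·u_t = 2 A^{2} t + 2 A B e^{x}
  -u·u_tt = 0
So the left-hand side equals
  2 A^{2} t + 2 A B e^{x}
This must equal f(x, t) = 18 t + 18 e^{x} identically.
Matching coefficients of the independent functions:
  [t]:  2 A^{2} = 18
  [e^{x}]:  2 A B = 18
These equations allow (A, B) = (-3, -3) or (3, 3).
Impose the point condition(s):
  u(0, 0) = -3  ⟹  B = -3
Only A = -3, B = -3 satisfies everything.
Hence u(x, t) = - 3 t - 3 e^{x}.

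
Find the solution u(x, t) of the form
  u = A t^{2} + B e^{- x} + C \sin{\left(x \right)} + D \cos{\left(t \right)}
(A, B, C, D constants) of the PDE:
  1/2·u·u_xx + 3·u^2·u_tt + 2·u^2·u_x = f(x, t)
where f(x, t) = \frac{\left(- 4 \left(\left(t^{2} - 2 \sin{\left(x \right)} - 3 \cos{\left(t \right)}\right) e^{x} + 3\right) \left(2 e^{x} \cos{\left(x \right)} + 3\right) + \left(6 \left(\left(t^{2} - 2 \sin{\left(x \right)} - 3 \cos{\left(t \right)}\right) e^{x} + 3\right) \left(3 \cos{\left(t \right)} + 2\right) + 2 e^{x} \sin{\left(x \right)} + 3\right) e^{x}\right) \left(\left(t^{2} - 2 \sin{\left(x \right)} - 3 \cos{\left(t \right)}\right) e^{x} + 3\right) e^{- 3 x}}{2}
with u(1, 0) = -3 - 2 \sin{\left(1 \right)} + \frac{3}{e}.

Substitute the ansatz u = A t^{2} + B e^{- x} + C \sin{\left(x \right)} + D \cos{\left(t \right)} into the left-hand side.
Derivatives of the ansatz:
  u_xx = B e^{- x} - C \sin{\left(x \right)}
  u_tt = 2 A - D \cos{\left(t \right)}
  u_x = - B e^{- x} + C \cos{\left(x \right)}
Term by term:
  1/2·u·u_xx = \frac{A B t^{2} e^{- x}}{2} - \frac{A C t^{2} \sin{\left(x \right)}}{2} + \frac{B^{2} e^{- 2 x}}{2} + \frac{B D e^{- x} \cos{\left(t \right)}}{2} - \frac{C^{2} \sin^{2}{\left(x \right)}}{2} - \frac{C D \sin{\left(x \right)} \cos{\left(t \right)}}{2}
  3·u^2·u_tt = 6 A^{3} t^{4} + 12 A^{2} B t^{2} e^{- x} + 12 A^{2} C t^{2} \sin{\left(x \right)} - 3 A^{2} D t^{4} \cos{\left(t \right)} + 12 A^{2} D t^{2} \cos{\left(t \right)} + 6 A B^{2} e^{- 2 x} + 12 A B C e^{- x} \sin{\left(x \right)} - 6 A B D t^{2} e^{- x} \cos{\left(t \right)} + 12 A B D e^{- x} \cos{\left(t \right)} + 6 A C^{2} \sin^{2}{\left(x \right)} - 6 A C D t^{2} \sin{\left(x \right)} \cos{\left(t \right)} + 12 A C D \sin{\left(x \right)} \cos{\left(t \right)} - 6 A D^{2} t^{2} \cos^{2}{\left(t \right)} + 6 A D^{2} \cos^{2}{\left(t \right)} - 3 B^{2} D e^{- 2 x} \cos{\left(t \right)} - 6 B C D e^{- x} \sin{\left(x \right)} \cos{\left(t \right)} - 6 B D^{2} e^{- x} \cos^{2}{\left(t \right)} - 3 C^{2} D \sin^{2}{\left(x \right)} \cos{\left(t \right)} - 6 C D^{2} \sin{\left(x \right)} \cos^{2}{\left(t \right)} - 3 D^{3} \cos^{3}{\left(t \right)}
  2·u^2·u_x = - 2 A^{2} B t^{4} e^{- x} + 2 A^{2} C t^{4} \cos{\left(x \right)} - 4 A B^{2} t^{2} e^{- 2 x} - 4 A B C t^{2} e^{- x} \sin{\left(x \right)} + 4 A B C t^{2} e^{- x} \cos{\left(x \right)} - 4 A B D t^{2} e^{- x} \cos{\left(t \right)} + 4 A C^{2} t^{2} \sin{\left(x \right)} \cos{\left(x \right)} + 4 A C D t^{2} \cos{\left(t \right)} \cos{\left(x \right)} - 2 B^{3} e^{- 3 x} - 4 B^{2} C e^{- 2 x} \sin{\left(x \right)} + 2 B^{2} C e^{- 2 x} \cos{\left(x \right)} - 4 B^{2} D e^{- 2 x} \cos{\left(t \right)} - 2 B C^{2} e^{- x} \sin^{2}{\left(x \right)} + 4 B C^{2} e^{- x} \sin{\left(x \right)} \cos{\left(x \right)} - 4 B C D e^{- x} \sin{\left(x \right)} \cos{\left(t \right)} + 4 B C D e^{- x} \cos{\left(t \right)} \cos{\left(x \right)} - 2 B D^{2} e^{- x} \cos^{2}{\left(t \right)} + 2 C^{3} \sin^{2}{\left(x \right)} \cos{\left(x \right)} + 4 C^{2} D \sin{\left(x \right)} \cos{\left(t \right)} \cos{\left(x \right)} + 2 C D^{2} \cos^{2}{\left(t \right)} \cos{\left(x \right)}
Sum these and collect like terms in the independent variables.
This must equal f(x, t) identically; expanded, f = 9 t^{4} \cos{\left(t \right)} - 4 t^{4} \cos{\left(x \right)} + 6 t^{4} - 6 t^{4} e^{- x} - 36 t^{2} \sin{\left(x \right)} \cos{\left(t \right)} + 16 t^{2} \sin{\left(x \right)} \cos{\left(x \right)} - 23 t^{2} \sin{\left(x \right)} - 54 t^{2} \cos^{2}{\left(t \right)} + 24 t^{2} \cos{\left(t \right)} \cos{\left(x \right)} - 36 t^{2} \cos{\left(t \right)} + 24 t^{2} e^{- x} \sin{\left(x \right)} + 90 t^{2} e^{- x} \cos{\left(t \right)} - 24 t^{2} e^{- x} \cos{\left(x \right)} + \frac{75 t^{2} e^{- x}}{2} - 36 t^{2} e^{- 2 x} + 36 \sin^{2}{\left(x \right)} \cos{\left(t \right)} - 16 \sin^{2}{\left(x \right)} \cos{\left(x \right)} + 22 \sin^{2}{\left(x \right)} + 108 \sin{\left(x \right)} \cos^{2}{\left(t \right)} - 48 \sin{\left(x \right)} \cos{\left(t \right)} \cos{\left(x \right)} + 69 \sin{\left(x \right)} \cos{\left(t \right)} + 81 \cos^{3}{\left(t \right)} - 36 \cos^{2}{\left(t \right)} \cos{\left(x \right)} + 54 \cos^{2}{\left(t \right)} - 24 e^{- x} \sin^{2}{\left(x \right)} - 180 e^{- x} \sin{\left(x \right)} \cos{\left(t \right)} + 48 e^{- x} \sin{\left(x \right)} \cos{\left(x \right)} - 72 e^{- x} \sin{\left(x \right)} - 216 e^{- x} \cos^{2}{\left(t \right)} + 72 e^{- x} \cos{\left(t \right)} \cos{\left(x \right)} - \frac{225 e^{- x} \cos{\left(t \right)}}{2} + 72 e^{- 2 x} \sin{\left(x \right)} + 189 e^{- 2 x} \cos{\left(t \right)} - 36 e^{- 2 x} \cos{\left(x \right)} + \frac{117 e^{- 2 x}}{2} - 54 e^{- 3 x}.
Matching coefficients of the independent functions:
(each divided by its leading coefficient; functions giving the same equation are listed together)
  [t^{4}]:  A^{3} - 1 = 0
  [t^{2} e^{- 2 x}]:  A B^{2} - 9 = 0
  [t^{2} e^{- x}]:  A^{2} B + \frac{A B}{24} - \frac{25}{8} = 0
  [t^{2} \sin{\left(x \right)}]:  A^{2} C - \frac{A C}{24} + \frac{23}{12} = 0
  [t^{2} \cos{\left(t \right)}, t^{4} \cos{\left(t \right)}]:  A^{2} D + 3 = 0
  [t^{2} \cos^{2}{\left(t \right)}, \cos^{2}{\left(t \right)}]:  A D^{2} - 9 = 0
  [t^{4} e^{- x}]:  A^{2} B - 3 = 0
  [t^{4} \cos{\left(x \right)}]:  A^{2} C + 2 = 0
  [e^{- 2 x} \sin{\left(x \right)}, e^{- 2 x} \cos{\left(x \right)}]:  B^{2} C + 18 = 0
  [e^{- 2 x} \cos{\left(t \right)}]:  B^{2} D + 27 = 0
  [e^{- x} \sin{\left(x \right)}, t^{2} e^{- x} \sin{\left(x \right)}, t^{2} e^{- x} \cos{\left(x \right)}]:  A B C + 6 = 0
  [e^{- x} \sin^{2}{\left(x \right)}, e^{- x} \sin{\left(x \right)} \cos{\left(x \right)}]:  B C^{2} - 12 = 0
  [e^{- x} \cos{\left(t \right)}]:  A B D + \frac{B D}{24} + \frac{75}{8} = 0
  [e^{- x} \cos^{2}{\left(t \right)}]:  B D^{2} - 27 = 0
  [\sin{\left(x \right)} \cos{\left(t \right)}]:  A C D - \frac{C D}{24} - \frac{23}{4} = 0
  [\sin{\left(x \right)} \cos^{2}{\left(t \right)}, \cos^{2}{\left(t \right)} \cos{\left(x \right)}]:  C D^{2} + 18 = 0
  [\sin^{2}{\left(x \right)} \cos{\left(t \right)}, \sin{\left(x \right)} \cos{\left(t \right)} \cos{\left(x \right)}]:  C^{2} D + 12 = 0
  [\sin^{2}{\left(x \right)} \cos{\left(x \right)}]:  C^{3} + 8 = 0
  [t^{2} e^{- x} \cos{\left(t \right)}]:  A B D + 9 = 0
  [t^{2} \sin{\left(x \right)} \cos{\left(t \right)}, t^{2} \cos{\left(t \right)} \cos{\left(x \right)}]:  A C D - 6 = 0
  [t^{2} \sin{\left(x \right)} \cos{\left(x \right)}]:  A C^{2} - 4 = 0
  [e^{- x} \sin{\left(x \right)} \cos{\left(t \right)}, e^{- x} \cos{\left(t \right)} \cos{\left(x \right)}]:  B C D - 18 = 0
  [e^{- 3 x}]:  B^{3} - 27 = 0
  [e^{- 2 x}]:  A B^{2} + \frac{B^{2}}{12} - \frac{39}{4} = 0
  [\sin^{2}{\left(x \right)}]:  A C^{2} - \frac{C^{2}}{12} - \frac{11}{3} = 0
  [\cos^{3}{\left(t \right)}]:  D^{3} + 27 = 0
Solving: A = 1, B = 3, C = -2, D = -3.
Check against the point condition:
  u(1, 0) = -3 - 2 \sin{\left(1 \right)} + \frac{3}{e}  ⟹  \frac{B}{e} + C \sin{\left(1 \right)} + D = -3 - 2 \sin{\left(1 \right)} + \frac{3}{e}  ✓
Hence u(x, t) = t^{2} - 2 \sin{\left(x \right)} - 3 \cos{\left(t \right)} + 3 e^{- x}.

Answer: u(x, t) = t^{2} - 2 \sin{\left(x \right)} - 3 \cos{\left(t \right)} + 3 e^{- x}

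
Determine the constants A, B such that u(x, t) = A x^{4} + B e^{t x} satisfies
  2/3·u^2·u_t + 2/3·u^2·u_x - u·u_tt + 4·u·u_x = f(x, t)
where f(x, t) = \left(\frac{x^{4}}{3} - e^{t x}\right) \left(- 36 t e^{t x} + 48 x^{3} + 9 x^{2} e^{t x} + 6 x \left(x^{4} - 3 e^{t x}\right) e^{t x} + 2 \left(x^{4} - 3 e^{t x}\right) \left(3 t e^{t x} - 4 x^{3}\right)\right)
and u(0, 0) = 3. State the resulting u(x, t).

Answer: u(x, t) = - x^{4} + 3 e^{t x}

Derivation:
Substitute the ansatz u = A x^{4} + B e^{t x} into the left-hand side.
Derivatives of the ansatz:
  u_t = B x e^{t x}
  u_x = 4 A x^{3} + B t e^{t x}
  u_tt = B x^{2} e^{t x}
Term by term:
  2/3·u^2·u_t = \frac{2 A^{2} B x^{9} e^{t x}}{3} + \frac{4 A B^{2} x^{5} e^{2 t x}}{3} + \frac{2 B^{3} x e^{3 t x}}{3}
  2/3·u^2·u_x = \frac{8 A^{3} x^{11}}{3} + \frac{2 A^{2} B t x^{8} e^{t x}}{3} + \frac{16 A^{2} B x^{7} e^{t x}}{3} + \frac{4 A B^{2} t x^{4} e^{2 t x}}{3} + \frac{8 A B^{2} x^{3} e^{2 t x}}{3} + \frac{2 B^{3} t e^{3 t x}}{3}
  -u·u_tt = - A B x^{6} e^{t x} - B^{2} x^{2} e^{2 t x}
  4·u·u_x = 16 A^{2} x^{7} + 4 A B t x^{4} e^{t x} + 16 A B x^{3} e^{t x} + 4 B^{2} t e^{2 t x}
So the left-hand side equals
  \frac{8 A^{3} x^{11}}{3} + \frac{2 A^{2} B t x^{8} e^{t x}}{3} + \frac{2 A^{2} B x^{9} e^{t x}}{3} + \frac{16 A^{2} B x^{7} e^{t x}}{3} + 16 A^{2} x^{7} + \frac{4 A B^{2} t x^{4} e^{2 t x}}{3} + \frac{4 A B^{2} x^{5} e^{2 t x}}{3} + \frac{8 A B^{2} x^{3} e^{2 t x}}{3} + 4 A B t x^{4} e^{t x} - A B x^{6} e^{t x} + 16 A B x^{3} e^{t x} + \frac{2 B^{3} t e^{3 t x}}{3} + \frac{2 B^{3} x e^{3 t x}}{3} + 4 B^{2} t e^{2 t x} - B^{2} x^{2} e^{2 t x}
This must equal f(x, t) identically; expanded, f = 2 t x^{8} e^{t x} - 12 t x^{4} e^{2 t x} - 12 t x^{4} e^{t x} + 18 t e^{3 t x} + 36 t e^{2 t x} - \frac{8 x^{11}}{3} + 2 x^{9} e^{t x} + 16 x^{7} e^{t x} + 16 x^{7} + 3 x^{6} e^{t x} - 12 x^{5} e^{2 t x} - 24 x^{3} e^{2 t x} - 48 x^{3} e^{t x} - 9 x^{2} e^{2 t x} + 18 x e^{3 t x}.
Matching coefficients of the independent functions:
(each divided by its leading coefficient; functions giving the same equation are listed together)
  [x^{7}]:  A^{2} - 1 = 0
  [x^{11}]:  A^{3} + 1 = 0
  [t e^{2 t x}, x^{2} e^{2 t x}]:  B^{2} - 9 = 0
  [t e^{3 t x}, x e^{3 t x}]:  B^{3} - 27 = 0
  [x^{3} e^{t x}, x^{6} e^{t x}, t x^{4} e^{t x}]:  A B + 3 = 0
  [x^{3} e^{2 t x}, x^{5} e^{2 t x}, t x^{4} e^{2 t x}]:  A B^{2} + 9 = 0
  [x^{7} e^{t x}, x^{9} e^{t x}, t x^{8} e^{t x}]:  A^{2} B - 3 = 0
Solving: A = -1, B = 3.
Check against the point condition:
  u(0, 0) = 3  ⟹  B = 3  ✓
Hence u(x, t) = - x^{4} + 3 e^{t x}.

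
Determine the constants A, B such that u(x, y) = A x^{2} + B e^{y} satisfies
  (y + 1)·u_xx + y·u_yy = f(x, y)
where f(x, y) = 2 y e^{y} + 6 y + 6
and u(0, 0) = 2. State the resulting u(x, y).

Substitute the ansatz u = A x^{2} + B e^{y} into the left-hand side.
Derivatives of the ansatz:
  u_xx = 2 A
  u_yy = B e^{y}
Term by term:
  (y + 1)·u_xx = 2 A y + 2 A
  y·u_yy = B y e^{y}
So the left-hand side equals
  2 A y + 2 A + B y e^{y}
This must equal f(x, y) = 2 y e^{y} + 6 y + 6 identically.
Matching coefficients of the independent functions:
  [constant term, y]:  2 A = 6
  [y e^{y}]:  B = 2
Solving: A = 3, B = 2.
Check against the point condition:
  u(0, 0) = 2  ⟹  B = 2  ✓
Hence u(x, y) = 3 x^{2} + 2 e^{y}.

Answer: u(x, y) = 3 x^{2} + 2 e^{y}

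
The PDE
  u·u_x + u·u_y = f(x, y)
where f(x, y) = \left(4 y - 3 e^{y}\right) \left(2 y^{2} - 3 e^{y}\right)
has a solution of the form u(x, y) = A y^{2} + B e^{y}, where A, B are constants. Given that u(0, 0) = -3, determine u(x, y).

Substitute the ansatz u = A y^{2} + B e^{y} into the left-hand side.
Derivatives of the ansatz:
  u_x = 0
  u_y = 2 A y + B e^{y}
Term by term:
  u·u_x = 0
  u·u_y = 2 A^{2} y^{3} + A B y^{2} e^{y} + 2 A B y e^{y} + B^{2} e^{2 y}
So the left-hand side equals
  2 A^{2} y^{3} + A B y^{2} e^{y} + 2 A B y e^{y} + B^{2} e^{2 y}
This must equal f(x, y) identically; expanded, f = 8 y^{3} - 6 y^{2} e^{y} - 12 y e^{y} + 9 e^{2 y}.
Matching coefficients of the independent functions:
  [y^{3}]:  2 A^{2} = 8
  [y e^{y}]:  2 A B = -12
  [y^{2} e^{y}]:  A B = -6
  [e^{2 y}]:  B^{2} = 9
These equations allow (A, B) = (-2, 3) or (2, -3).
Impose the point condition(s):
  u(0, 0) = -3  ⟹  B = -3
Only A = 2, B = -3 satisfies everything.
Hence u(x, y) = 2 y^{2} - 3 e^{y}.

Answer: u(x, y) = 2 y^{2} - 3 e^{y}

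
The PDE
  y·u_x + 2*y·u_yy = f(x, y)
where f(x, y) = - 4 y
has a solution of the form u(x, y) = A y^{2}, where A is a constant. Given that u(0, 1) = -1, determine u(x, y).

Answer: u(x, y) = - y^{2}

Derivation:
Substitute the ansatz u = A y^{2} into the left-hand side.
Derivatives of the ansatz:
  u_x = 0
  u_yy = 2 A
Term by term:
  y·u_x = 0
  2*y·u_yy = 4 A y
So the left-hand side equals
  4 A y
This must equal f(x, y) = - 4 y identically.
Matching coefficients of the independent functions:
  [y]:  4 A = -4
Solving: A = -1.
Check against the point condition:
  u(0, 1) = -1  ⟹  A = -1  ✓
Hence u(x, y) = - y^{2}.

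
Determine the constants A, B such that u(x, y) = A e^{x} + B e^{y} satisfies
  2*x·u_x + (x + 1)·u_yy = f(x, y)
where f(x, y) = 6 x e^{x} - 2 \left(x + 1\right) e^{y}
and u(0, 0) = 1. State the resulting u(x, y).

Substitute the ansatz u = A e^{x} + B e^{y} into the left-hand side.
Derivatives of the ansatz:
  u_x = A e^{x}
  u_yy = B e^{y}
Term by term:
  2*x·u_x = 2 A x e^{x}
  (x + 1)·u_yy = B x e^{y} + B e^{y}
So the left-hand side equals
  2 A x e^{x} + B x e^{y} + B e^{y}
This must equal f(x, y) identically; expanded, f = 6 x e^{x} - 2 x e^{y} - 2 e^{y}.
Matching coefficients of the independent functions:
  [x e^{x}]:  2 A = 6
  [x e^{y}, e^{y}]:  B = -2
Solving: A = 3, B = -2.
Check against the point condition:
  u(0, 0) = 1  ⟹  A + B = 1  ✓
Hence u(x, y) = 3 e^{x} - 2 e^{y}.

Answer: u(x, y) = 3 e^{x} - 2 e^{y}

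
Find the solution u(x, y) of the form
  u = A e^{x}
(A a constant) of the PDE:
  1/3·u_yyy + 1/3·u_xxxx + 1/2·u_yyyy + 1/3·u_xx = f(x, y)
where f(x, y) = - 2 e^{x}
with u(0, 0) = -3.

Substitute the ansatz u = A e^{x} into the left-hand side.
Derivatives of the ansatz:
  u_yyy = 0
  u_xxxx = A e^{x}
  u_yyyy = 0
  u_xx = A e^{x}
Term by term:
  1/3·u_yyy = 0
  1/3·u_xxxx = \frac{A e^{x}}{3}
  1/2·u_yyyy = 0
  1/3·u_xx = \frac{A e^{x}}{3}
So the left-hand side equals
  \frac{2 A e^{x}}{3}
This must equal f(x, y) = - 2 e^{x} identically.
Matching coefficients of the independent functions:
  [e^{x}]:  \frac{2 A}{3} = -2
Solving: A = -3.
Check against the point condition:
  u(0, 0) = -3  ⟹  A = -3  ✓
Hence u(x, y) = - 3 e^{x}.

Answer: u(x, y) = - 3 e^{x}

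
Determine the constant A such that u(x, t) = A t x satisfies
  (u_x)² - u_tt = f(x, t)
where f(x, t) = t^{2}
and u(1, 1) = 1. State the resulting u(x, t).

Substitute the ansatz u = A t x into the left-hand side.
Derivatives of the ansatz:
  u_x = A t
  u_tt = 0
Term by term:
  (u_x)² = A^{2} t^{2}
  -u_tt = 0
So the left-hand side equals
  A^{2} t^{2}
This must equal f(x, t) = t^{2} identically.
Matching coefficients of the independent functions:
  [t^{2}]:  A^{2} = 1
These equations allow (A) = (-1) or (1).
Impose the point condition(s):
  u(1, 1) = 1  ⟹  A = 1
Only A = 1 satisfies everything.
Hence u(x, t) = t x.

Answer: u(x, t) = t x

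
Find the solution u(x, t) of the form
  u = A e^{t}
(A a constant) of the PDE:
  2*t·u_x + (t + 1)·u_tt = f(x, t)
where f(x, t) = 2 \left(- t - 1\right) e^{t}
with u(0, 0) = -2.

Substitute the ansatz u = A e^{t} into the left-hand side.
Derivatives of the ansatz:
  u_x = 0
  u_tt = A e^{t}
Term by term:
  2*t·u_x = 0
  (t + 1)·u_tt = A t e^{t} + A e^{t}
So the left-hand side equals
  A t e^{t} + A e^{t}
This must equal f(x, t) identically; expanded, f = - 2 t e^{t} - 2 e^{t}.
Matching coefficients of the independent functions:
  [t e^{t}, e^{t}]:  A = -2
Solving: A = -2.
Check against the point condition:
  u(0, 0) = -2  ⟹  A = -2  ✓
Hence u(x, t) = - 2 e^{t}.

Answer: u(x, t) = - 2 e^{t}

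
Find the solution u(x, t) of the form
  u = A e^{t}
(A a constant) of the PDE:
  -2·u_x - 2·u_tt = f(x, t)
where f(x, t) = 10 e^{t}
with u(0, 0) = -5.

Answer: u(x, t) = - 5 e^{t}

Derivation:
Substitute the ansatz u = A e^{t} into the left-hand side.
Derivatives of the ansatz:
  u_x = 0
  u_tt = A e^{t}
Term by term:
  -2·u_x = 0
  -2·u_tt = - 2 A e^{t}
So the left-hand side equals
  - 2 A e^{t}
This must equal f(x, t) = 10 e^{t} identically.
Matching coefficients of the independent functions:
  [e^{t}]:  - 2 A = 10
Solving: A = -5.
Check against the point condition:
  u(0, 0) = -5  ⟹  A = -5  ✓
Hence u(x, t) = - 5 e^{t}.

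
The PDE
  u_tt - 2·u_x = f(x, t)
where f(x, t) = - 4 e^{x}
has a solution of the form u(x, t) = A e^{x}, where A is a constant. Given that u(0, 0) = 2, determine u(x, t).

Substitute the ansatz u = A e^{x} into the left-hand side.
Derivatives of the ansatz:
  u_tt = 0
  u_x = A e^{x}
Term by term:
  u_tt = 0
  -2·u_x = - 2 A e^{x}
So the left-hand side equals
  - 2 A e^{x}
This must equal f(x, t) = - 4 e^{x} identically.
Matching coefficients of the independent functions:
  [e^{x}]:  - 2 A = -4
Solving: A = 2.
Check against the point condition:
  u(0, 0) = 2  ⟹  A = 2  ✓
Hence u(x, t) = 2 e^{x}.

Answer: u(x, t) = 2 e^{x}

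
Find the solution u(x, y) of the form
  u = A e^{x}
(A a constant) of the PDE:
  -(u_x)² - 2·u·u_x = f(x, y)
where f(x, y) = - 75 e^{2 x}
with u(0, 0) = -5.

Substitute the ansatz u = A e^{x} into the left-hand side.
Derivatives of the ansatz:
  u_x = A e^{x}
Term by term:
  -(u_x)² = - A^{2} e^{2 x}
  -2·u·u_x = - 2 A^{2} e^{2 x}
So the left-hand side equals
  - 3 A^{2} e^{2 x}
This must equal f(x, y) = - 75 e^{2 x} identically.
Matching coefficients of the independent functions:
  [e^{2 x}]:  - 3 A^{2} = -75
These equations allow (A) = (-5) or (5).
Impose the point condition(s):
  u(0, 0) = -5  ⟹  A = -5
Only A = -5 satisfies everything.
Hence u(x, y) = - 5 e^{x}.

Answer: u(x, y) = - 5 e^{x}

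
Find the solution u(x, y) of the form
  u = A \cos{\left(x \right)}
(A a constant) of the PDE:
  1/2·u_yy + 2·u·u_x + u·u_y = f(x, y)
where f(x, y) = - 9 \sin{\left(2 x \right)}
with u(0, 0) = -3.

Substitute the ansatz u = A \cos{\left(x \right)} into the left-hand side.
Derivatives of the ansatz:
  u_yy = 0
  u_x = - A \sin{\left(x \right)}
  u_y = 0
Term by term:
  1/2·u_yy = 0
  2·u·u_x = - 2 A^{2} \sin{\left(x \right)} \cos{\left(x \right)}
  u·u_y = 0
So the left-hand side equals
  - 2 A^{2} \sin{\left(x \right)} \cos{\left(x \right)}
This must equal f(x, y) identically; expanded, f = - 18 \sin{\left(x \right)} \cos{\left(x \right)}.
Matching coefficients of the independent functions:
  [\sin{\left(x \right)} \cos{\left(x \right)}]:  - 2 A^{2} = -18
These equations allow (A) = (-3) or (3).
Impose the point condition(s):
  u(0, 0) = -3  ⟹  A = -3
Only A = -3 satisfies everything.
Hence u(x, y) = - 3 \cos{\left(x \right)}.

Answer: u(x, y) = - 3 \cos{\left(x \right)}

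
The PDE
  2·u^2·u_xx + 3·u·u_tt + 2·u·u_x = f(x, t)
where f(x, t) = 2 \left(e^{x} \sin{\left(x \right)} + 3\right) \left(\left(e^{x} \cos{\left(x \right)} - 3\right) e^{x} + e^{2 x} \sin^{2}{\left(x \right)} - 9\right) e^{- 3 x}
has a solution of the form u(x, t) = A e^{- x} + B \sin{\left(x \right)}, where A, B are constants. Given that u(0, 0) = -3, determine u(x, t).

Answer: u(x, t) = - \sin{\left(x \right)} - 3 e^{- x}

Derivation:
Substitute the ansatz u = A e^{- x} + B \sin{\left(x \right)} into the left-hand side.
Derivatives of the ansatz:
  u_xx = A e^{- x} - B \sin{\left(x \right)}
  u_tt = 0
  u_x = - A e^{- x} + B \cos{\left(x \right)}
Term by term:
  2·u^2·u_xx = 2 A^{3} e^{- 3 x} + 2 A^{2} B e^{- 2 x} \sin{\left(x \right)} - 2 A B^{2} e^{- x} \sin^{2}{\left(x \right)} - 2 B^{3} \sin^{3}{\left(x \right)}
  3·u·u_tt = 0
  2·u·u_x = - 2 A^{2} e^{- 2 x} - 2 A B e^{- x} \sin{\left(x \right)} + 2 A B e^{- x} \cos{\left(x \right)} + 2 B^{2} \sin{\left(x \right)} \cos{\left(x \right)}
So the left-hand side equals
  2 A^{3} e^{- 3 x} + 2 A^{2} B e^{- 2 x} \sin{\left(x \right)} - 2 A^{2} e^{- 2 x} - 2 A B^{2} e^{- x} \sin^{2}{\left(x \right)} - 2 A B e^{- x} \sin{\left(x \right)} + 2 A B e^{- x} \cos{\left(x \right)} - 2 B^{3} \sin^{3}{\left(x \right)} + 2 B^{2} \sin{\left(x \right)} \cos{\left(x \right)}
This must equal f(x, t) identically; expanded, f = 2 \sin^{3}{\left(x \right)} + 2 \sin{\left(x \right)} \cos{\left(x \right)} + 6 e^{- x} \sin^{2}{\left(x \right)} - 6 e^{- x} \sin{\left(x \right)} + 6 e^{- x} \cos{\left(x \right)} - 18 e^{- 2 x} \sin{\left(x \right)} - 18 e^{- 2 x} - 54 e^{- 3 x}.
Matching coefficients of the independent functions:
  [e^{- 2 x} \sin{\left(x \right)}]:  2 A^{2} B = -18
  [e^{- x} \sin{\left(x \right)}]:  - 2 A B = -6
  [e^{- x} \sin^{2}{\left(x \right)}]:  - 2 A B^{2} = 6
  [e^{- x} \cos{\left(x \right)}]:  2 A B = 6
  [\sin{\left(x \right)} \cos{\left(x \right)}]:  2 B^{2} = 2
  [e^{- 3 x}]:  2 A^{3} = -54
  [e^{- 2 x}]:  - 2 A^{2} = -18
  [\sin^{3}{\left(x \right)}]:  - 2 B^{3} = 2
Solving: A = -3, B = -1.
Check against the point condition:
  u(0, 0) = -3  ⟹  A = -3  ✓
Hence u(x, t) = - \sin{\left(x \right)} - 3 e^{- x}.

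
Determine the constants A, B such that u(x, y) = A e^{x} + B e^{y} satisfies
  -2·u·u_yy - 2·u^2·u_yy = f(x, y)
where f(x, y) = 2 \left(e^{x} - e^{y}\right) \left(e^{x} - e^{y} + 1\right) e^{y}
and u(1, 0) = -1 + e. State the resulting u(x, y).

Substitute the ansatz u = A e^{x} + B e^{y} into the left-hand side.
Derivatives of the ansatz:
  u_yy = B e^{y}
Term by term:
  -2·u·u_yy = - 2 A B e^{x} e^{y} - 2 B^{2} e^{2 y}
  -2·u^2·u_yy = - 2 A^{2} B e^{2 x} e^{y} - 4 A B^{2} e^{x} e^{2 y} - 2 B^{3} e^{3 y}
So the left-hand side equals
  - 2 A^{2} B e^{2 x} e^{y} - 4 A B^{2} e^{x} e^{2 y} - 2 A B e^{x} e^{y} - 2 B^{3} e^{3 y} - 2 B^{2} e^{2 y}
This must equal f(x, y) identically; expanded, f = 2 e^{2 x} e^{y} - 4 e^{x} e^{2 y} + 2 e^{x} e^{y} + 2 e^{3 y} - 2 e^{2 y}.
Matching coefficients of the independent functions:
  [e^{x} e^{y}]:  - 2 A B = 2
  [e^{x} e^{2 y}]:  - 4 A B^{2} = -4
  [e^{2 x} e^{y}]:  - 2 A^{2} B = 2
  [e^{2 y}]:  - 2 B^{2} = -2
  [e^{3 y}]:  - 2 B^{3} = 2
Solving: A = 1, B = -1.
Check against the point condition:
  u(1, 0) = -1 + e  ⟹  e A + B = -1 + e  ✓
Hence u(x, y) = e^{x} - e^{y}.

Answer: u(x, y) = e^{x} - e^{y}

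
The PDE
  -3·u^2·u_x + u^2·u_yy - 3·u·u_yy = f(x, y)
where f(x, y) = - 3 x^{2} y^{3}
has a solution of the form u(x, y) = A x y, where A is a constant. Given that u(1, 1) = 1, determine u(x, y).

Substitute the ansatz u = A x y into the left-hand side.
Derivatives of the ansatz:
  u_x = A y
  u_yy = 0
Term by term:
  -3·u^2·u_x = - 3 A^{3} x^{2} y^{3}
  u^2·u_yy = 0
  -3·u·u_yy = 0
So the left-hand side equals
  - 3 A^{3} x^{2} y^{3}
This must equal f(x, y) = - 3 x^{2} y^{3} identically.
Matching coefficients of the independent functions:
  [x^{2} y^{3}]:  - 3 A^{3} = -3
Solving: A = 1.
Check against the point condition:
  u(1, 1) = 1  ⟹  A = 1  ✓
Hence u(x, y) = x y.

Answer: u(x, y) = x y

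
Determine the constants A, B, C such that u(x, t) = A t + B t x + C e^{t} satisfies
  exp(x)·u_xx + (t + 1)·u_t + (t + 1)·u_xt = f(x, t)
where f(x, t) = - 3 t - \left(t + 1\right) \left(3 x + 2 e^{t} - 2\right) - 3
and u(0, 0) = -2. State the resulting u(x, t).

Substitute the ansatz u = A t + B t x + C e^{t} into the left-hand side.
Derivatives of the ansatz:
  u_xx = 0
  u_t = A + B x + C e^{t}
  u_xt = B
Term by term:
  exp(x)·u_xx = 0
  (t + 1)·u_t = A t + A + B t x + B x + C t e^{t} + C e^{t}
  (t + 1)·u_xt = B t + B
So the left-hand side equals
  A t + A + B t x + B t + B x + B + C t e^{t} + C e^{t}
This must equal f(x, t) identically; expanded, f = - 3 t x - 2 t e^{t} - t - 3 x - 2 e^{t} - 1.
Matching coefficients of the independent functions:
  [constant term, t]:  A + B = -1
  [x, t x]:  B = -3
  [t e^{t}, e^{t}]:  C = -2
Solving: A = 2, B = -3, C = -2.
Check against the point condition:
  u(0, 0) = -2  ⟹  C = -2  ✓
Hence u(x, t) = - 3 t x + 2 t - 2 e^{t}.

Answer: u(x, t) = - 3 t x + 2 t - 2 e^{t}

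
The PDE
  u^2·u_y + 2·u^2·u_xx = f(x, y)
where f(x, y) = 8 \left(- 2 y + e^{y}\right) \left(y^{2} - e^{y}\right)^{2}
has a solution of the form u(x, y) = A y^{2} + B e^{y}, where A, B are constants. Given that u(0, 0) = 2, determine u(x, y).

Answer: u(x, y) = - 2 y^{2} + 2 e^{y}

Derivation:
Substitute the ansatz u = A y^{2} + B e^{y} into the left-hand side.
Derivatives of the ansatz:
  u_y = 2 A y + B e^{y}
  u_xx = 0
Term by term:
  u^2·u_y = 2 A^{3} y^{5} + A^{2} B y^{4} e^{y} + 4 A^{2} B y^{3} e^{y} + 2 A B^{2} y^{2} e^{2 y} + 2 A B^{2} y e^{2 y} + B^{3} e^{3 y}
  2·u^2·u_xx = 0
So the left-hand side equals
  2 A^{3} y^{5} + A^{2} B y^{4} e^{y} + 4 A^{2} B y^{3} e^{y} + 2 A B^{2} y^{2} e^{2 y} + 2 A B^{2} y e^{2 y} + B^{3} e^{3 y}
This must equal f(x, y) identically; expanded, f = - 16 y^{5} + 8 y^{4} e^{y} + 32 y^{3} e^{y} - 16 y^{2} e^{2 y} - 16 y e^{2 y} + 8 e^{3 y}.
Matching coefficients of the independent functions:
  [y^{5}]:  2 A^{3} = -16
  [y e^{2 y}, y^{2} e^{2 y}]:  2 A B^{2} = -16
  [y^{3} e^{y}]:  4 A^{2} B = 32
  [y^{4} e^{y}]:  A^{2} B = 8
  [e^{3 y}]:  B^{3} = 8
Solving: A = -2, B = 2.
Check against the point condition:
  u(0, 0) = 2  ⟹  B = 2  ✓
Hence u(x, y) = - 2 y^{2} + 2 e^{y}.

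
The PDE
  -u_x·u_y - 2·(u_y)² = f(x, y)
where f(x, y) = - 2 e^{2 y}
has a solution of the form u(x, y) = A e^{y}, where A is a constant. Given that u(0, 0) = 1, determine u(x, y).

Substitute the ansatz u = A e^{y} into the left-hand side.
Derivatives of the ansatz:
  u_x = 0
  u_y = A e^{y}
Term by term:
  -u_x·u_y = 0
  -2·(u_y)² = - 2 A^{2} e^{2 y}
So the left-hand side equals
  - 2 A^{2} e^{2 y}
This must equal f(x, y) = - 2 e^{2 y} identically.
Matching coefficients of the independent functions:
  [e^{2 y}]:  - 2 A^{2} = -2
These equations allow (A) = (-1) or (1).
Impose the point condition(s):
  u(0, 0) = 1  ⟹  A = 1
Only A = 1 satisfies everything.
Hence u(x, y) = e^{y}.

Answer: u(x, y) = e^{y}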